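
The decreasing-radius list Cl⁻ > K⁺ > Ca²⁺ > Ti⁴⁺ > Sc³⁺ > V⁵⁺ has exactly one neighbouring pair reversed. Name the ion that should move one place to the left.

Scanning neighbour by neighbour, only Ti⁴⁺/Sc³⁺ violates a trend: they are isoelectronic (18 e⁻) and Ti has more protons than Sc (22 vs 21), making Ti⁴⁺ smaller. That makes Sc³⁺ the one sitting a position late relative to where it belongs.

Sc³⁺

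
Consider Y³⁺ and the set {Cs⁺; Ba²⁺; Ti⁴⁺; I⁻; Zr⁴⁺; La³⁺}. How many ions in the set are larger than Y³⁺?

4

Tabulating Z and e⁻: Ti⁴⁺ (Z=22, 18 e⁻), Zr⁴⁺ (Z=40, 36 e⁻), Y³⁺ (Z=39, 36 e⁻), La³⁺ (Z=57, 54 e⁻), Ba²⁺ (Z=56, 54 e⁻), Cs⁺ (Z=55, 54 e⁻), I⁻ (Z=53, 54 e⁻). Ti⁴⁺ < Zr⁴⁺ (same group, 1 shell fewer); Zr⁴⁺ < Y³⁺ (isoelectronic, higher Z=40 is smaller); Y³⁺ < La³⁺ (same group, 1 shell fewer); La³⁺ < Ba²⁺ (both 54 e⁻, Z=57>56); Ba²⁺ < Cs⁺ (both 54 e⁻, Z=56>55); Cs⁺ < I⁻ (isoelectronic, higher Z=55 is smaller).
Relative to Y³⁺, the ions that are larger are La³⁺, Ba²⁺, Cs⁺, I⁻. So 4 are larger.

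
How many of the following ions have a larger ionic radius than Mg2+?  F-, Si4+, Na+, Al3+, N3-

These species are isoelectronic with 10 electrons. The only difference is the number of protons: Si4+ (Z=14), Al3+ (Z=13), Mg2+ (Z=12), Na+ (Z=11), F- (Z=9), N3- (Z=7). The strongest nuclear pull (Si4+) gives the smallest ion.
Ordering all of them (including Mg2+) by radius gives Si4+ < Al3+ < Mg2+ < Na+ < F- < N3-. Count: 3.

3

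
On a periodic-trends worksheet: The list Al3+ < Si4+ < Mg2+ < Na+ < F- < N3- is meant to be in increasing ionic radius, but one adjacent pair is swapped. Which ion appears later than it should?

Check each adjacent pair. Al3+ and Si4+ are reversed: Si4+ and Al3+ share 10 electrons; the higher nuclear charge on Si (Z=14) contracts it more, so Si4+ < Al3+. No other neighbouring pair contradicts the periodic trends, so Si4+ is the ion listed too late.

Si4+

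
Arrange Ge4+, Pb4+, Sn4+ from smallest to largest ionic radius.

Ge4+ < Sn4+ < Pb4+

Same group, same charge. Going down the group adds an extra shell of electrons, so the ion gets larger: Ge4+ is highest in the group and smallest.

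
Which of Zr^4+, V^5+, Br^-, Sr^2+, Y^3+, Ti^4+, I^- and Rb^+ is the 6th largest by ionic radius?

Zr^4+

V^5+ has 18 e⁻ (Z=23), Ti^4+ has 18 e⁻ (Z=22), Zr^4+ has 36 e⁻ (Z=40), Y^3+ has 36 e⁻ (Z=39), Sr^2+ has 36 e⁻ (Z=38), Rb^+ has 36 e⁻ (Z=37), Br^- has 36 e⁻ (Z=35), I^- has 54 e⁻ (Z=53). V^5+ < Ti^4+ (isoelectronic, higher Z=23 is smaller); Ti^4+ < Zr^4+ (same group, period 4 vs 5); Zr^4+ < Y^3+ (isoelectronic, higher Z=40 is smaller); Y^3+ < Sr^2+ (isoelectronic, higher Z=39 is smaller); Sr^2+ < Rb^+ (both 36 e⁻, Z=38>37); Rb^+ < Br^- (isoelectronic, higher Z=37 is smaller); Br^- < I^- (same group, 1 shell fewer).
That gives V^5+ < Ti^4+ < Zr^4+ < Y^3+ < Sr^2+ < Rb^+ < Br^- < I^-. From the largest end, number 6 is Zr^4+.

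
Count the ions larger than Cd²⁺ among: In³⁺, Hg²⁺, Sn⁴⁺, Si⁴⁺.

1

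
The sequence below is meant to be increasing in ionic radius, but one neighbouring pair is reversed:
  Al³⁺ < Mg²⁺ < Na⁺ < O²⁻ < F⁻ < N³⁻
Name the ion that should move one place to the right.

Check each adjacent pair. O²⁻ and F⁻ are reversed: F⁻ and O²⁻ share 10 electrons; the higher nuclear charge on F (Z=9) contracts it more, so F⁻ < O²⁻. No other neighbouring pair contradicts the periodic trends, so O²⁻ is the ion listed too early.

O²⁻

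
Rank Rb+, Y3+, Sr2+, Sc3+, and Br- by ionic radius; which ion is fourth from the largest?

Work out protons and electrons: Sc3+: 18 e⁻, Z=21, Y3+: 36 e⁻, Z=39, Sr2+: 36 e⁻, Z=38, Rb+: 36 e⁻, Z=37, Br-: 36 e⁻, Z=35. Sc3+ < Y3+ (same group, 1 shell fewer); Y3+ < Sr2+ (isoelectronic, higher Z=39 is smaller); Sr2+ < Rb+ (both 36 e⁻, Z=38>37); Rb+ < Br- (isoelectronic, higher Z=37 is smaller).
Full ascending order: Sc3+ < Y3+ < Sr2+ < Rb+ < Br-. Counting from the largest, position 4 is Y3+.

Y3+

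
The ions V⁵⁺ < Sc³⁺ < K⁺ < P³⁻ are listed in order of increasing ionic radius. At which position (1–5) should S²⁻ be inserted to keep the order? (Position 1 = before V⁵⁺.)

Each ion has 18 electrons. The ranking follows nuclear charge in reverse — greater Z gives a smaller radius. V⁵⁺ (Z=23), Sc³⁺ (Z=21), K⁺ (Z=19), S²⁻ (Z=16), P³⁻ (Z=15).
With S²⁻ included the full order is V⁵⁺ < Sc³⁺ < K⁺ < S²⁻ < P³⁻, so it takes position 4.

4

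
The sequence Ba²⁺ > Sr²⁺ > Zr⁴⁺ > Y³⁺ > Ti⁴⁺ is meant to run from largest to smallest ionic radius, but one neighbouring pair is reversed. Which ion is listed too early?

Scanning neighbour by neighbour, only Zr⁴⁺/Y³⁺ violates a trend: they are isoelectronic (36 e⁻) and Zr has more protons than Y (40 vs 39), making Zr⁴⁺ smaller. That makes Zr⁴⁺ the one sitting a position early relative to where it belongs.

Zr⁴⁺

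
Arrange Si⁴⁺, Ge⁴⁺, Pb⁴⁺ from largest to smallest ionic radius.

Pb⁴⁺ > Ge⁴⁺ > Si⁴⁺

Same group, same charge. Going down the group adds an extra shell of electrons, so the ion gets larger: Si⁴⁺ is highest in the group and smallest.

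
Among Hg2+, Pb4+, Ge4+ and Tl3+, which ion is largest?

Hg2+

First list Z and electron count for each: Ge4+ (Z=32, 28 e⁻), Pb4+ (Z=82, 78 e⁻), Tl3+ (Z=81, 78 e⁻), Hg2+ (Z=80, 78 e⁻). Ge4+ < Pb4+ (same group, period 4 vs 6); Pb4+ < Tl3+ (both 78 e⁻, Z=82>81); Tl3+ < Hg2+ (isoelectronic, higher Z=81 is smaller).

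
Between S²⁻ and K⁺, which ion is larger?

S²⁻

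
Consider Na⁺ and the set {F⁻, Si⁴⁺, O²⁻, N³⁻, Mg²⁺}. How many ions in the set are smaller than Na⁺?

2

All of these have 10 electrons (isoelectronic). With the same electron cloud, the ion with the most protons pulls it in tightest. Nuclear charges: Si⁴⁺ (Z=14), Mg²⁺ (Z=12), Na⁺ (Z=11), F⁻ (Z=9), O²⁻ (Z=8), N³⁻ (Z=7). Highest Z is smallest.
Relative to Na⁺, the ions that are smaller are Si⁴⁺, Mg²⁺. Count: 2.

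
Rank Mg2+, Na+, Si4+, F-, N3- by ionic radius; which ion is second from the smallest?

Isoelectronic series (10 e⁻ each). Size is set by nuclear charge: more protons means a smaller ion. Si4+ (Z=14), Mg2+ (Z=12), Na+ (Z=11), F- (Z=9), N3- (Z=7).
So the order is Si4+ < Mg2+ < Na+ < F- < N3-; the 2nd-smallest ion is Mg2+.

Mg2+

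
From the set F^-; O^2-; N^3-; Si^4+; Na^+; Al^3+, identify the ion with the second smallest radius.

Each ion has 10 electrons. The ranking follows nuclear charge in reverse — greater Z gives a smaller radius. Si^4+ (Z=14), Al^3+ (Z=13), Na^+ (Z=11), F^- (Z=9), O^2- (Z=8), N^3- (Z=7).
That gives Si^4+ < Al^3+ < Na^+ < F^- < O^2- < N^3-. From the smallest end, number 2 is Al^3+.

Al^3+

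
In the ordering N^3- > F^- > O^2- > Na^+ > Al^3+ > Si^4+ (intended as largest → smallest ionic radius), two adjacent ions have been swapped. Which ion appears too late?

O^2-

Compare adjacent ions: F^- and O^2- share 10 electrons; the higher nuclear charge on F (Z=9) contracts it more, so F^- < O^2- — yet in this decreasing list F^- sits before O^2-. Nothing else is reversed, so O^2- should move one place to the left.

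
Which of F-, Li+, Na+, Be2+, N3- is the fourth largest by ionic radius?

Work out protons and electrons: Be2+ (Z=4, 2 e⁻), Li+ (Z=3, 2 e⁻), Na+ (Z=11, 10 e⁻), F- (Z=9, 10 e⁻), N3- (Z=7, 10 e⁻). Be2+ < Li+ (both 2 e⁻, Z=4>3); Li+ < Na+ (same group, period 2 vs 3); Na+ < F- (isoelectronic, higher Z=11 is smaller); F- < N3- (both 10 e⁻, Z=9>7).
So the order is Be2+ < Li+ < Na+ < F- < N3-; the 4th-largest ion is Li+.

Li+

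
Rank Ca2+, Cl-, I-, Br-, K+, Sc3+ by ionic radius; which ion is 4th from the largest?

Tabulating Z and e⁻: Sc3+: 18 e⁻, Z=21, Ca2+: 18 e⁻, Z=20, K+: 18 e⁻, Z=19, Cl-: 18 e⁻, Z=17, Br-: 36 e⁻, Z=35, I-: 54 e⁻, Z=53. Sc3+ < Ca2+ (isoelectronic, higher Z=21 is smaller); Ca2+ < K+ (both 18 e⁻, Z=20>19); K+ < Cl- (isoelectronic, higher Z=19 is smaller); Cl- < Br- (same group, period 3 vs 4); Br- < I- (same group, period 4 vs 5).
That gives Sc3+ < Ca2+ < K+ < Cl- < Br- < I-. From the largest end, number 4 is K+.

K+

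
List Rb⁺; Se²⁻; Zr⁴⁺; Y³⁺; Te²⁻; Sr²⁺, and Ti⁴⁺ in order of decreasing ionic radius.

Electron counts and nuclear charges: Ti⁴⁺: 18 e⁻, Z=22, Zr⁴⁺: 36 e⁻, Z=40, Y³⁺: 36 e⁻, Z=39, Sr²⁺: 36 e⁻, Z=38, Rb⁺: 36 e⁻, Z=37, Se²⁻: 36 e⁻, Z=34, Te²⁻: 54 e⁻, Z=52. Ti⁴⁺ < Zr⁴⁺ (same group, 1 shell fewer); Zr⁴⁺ < Y³⁺ (isoelectronic, higher Z=40 is smaller); Y³⁺ < Sr²⁺ (isoelectronic, higher Z=39 is smaller); Sr²⁺ < Rb⁺ (isoelectronic, higher Z=38 is smaller); Rb⁺ < Se²⁻ (isoelectronic, higher Z=37 is smaller); Se²⁻ < Te²⁻ (same group, period 4 vs 5).

Te²⁻ > Se²⁻ > Rb⁺ > Sr²⁺ > Y³⁺ > Zr⁴⁺ > Ti⁴⁺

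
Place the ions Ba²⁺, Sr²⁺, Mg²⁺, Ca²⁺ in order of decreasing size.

Ba²⁺ > Sr²⁺ > Ca²⁺ > Mg²⁺

These ions sit in one column with identical charge. Each step down the periodic table adds a principal shell, increasing the radius.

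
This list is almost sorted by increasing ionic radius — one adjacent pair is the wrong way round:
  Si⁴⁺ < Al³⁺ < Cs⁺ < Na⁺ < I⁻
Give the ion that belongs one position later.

Cs⁺

The pair Cs⁺, Na⁺ is the wrong way round — same group and charge — period 3 sits above period 6, so Na⁺ is smaller. All other adjacent pairs agree with periodic trends, so Cs⁺ is the misplaced ion.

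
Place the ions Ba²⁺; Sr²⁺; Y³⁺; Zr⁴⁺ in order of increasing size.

Electron counts and nuclear charges: Zr⁴⁺ has 36 e⁻ (Z=40), Y³⁺ has 36 e⁻ (Z=39), Sr²⁺ has 36 e⁻ (Z=38), Ba²⁺ has 54 e⁻ (Z=56). Zr⁴⁺ < Y³⁺ (isoelectronic, higher Z=40 is smaller); Y³⁺ < Sr²⁺ (isoelectronic, higher Z=39 is smaller); Sr²⁺ < Ba²⁺ (same group, 1 shell fewer).

Zr⁴⁺ < Y³⁺ < Sr²⁺ < Ba²⁺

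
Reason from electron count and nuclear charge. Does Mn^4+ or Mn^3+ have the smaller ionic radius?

These are all Mn ions. Removing more electrons (higher positive charge) pulls the remaining electrons in closer, so Mn^4+ is smallest and Mn^3+ is largest.

Mn^4+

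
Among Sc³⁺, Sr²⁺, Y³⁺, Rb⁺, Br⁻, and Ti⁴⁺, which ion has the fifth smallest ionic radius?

Rb⁺

Electron counts and nuclear charges: Ti⁴⁺ has 18 e⁻ (Z=22), Sc³⁺ has 18 e⁻ (Z=21), Y³⁺ has 36 e⁻ (Z=39), Sr²⁺ has 36 e⁻ (Z=38), Rb⁺ has 36 e⁻ (Z=37), Br⁻ has 36 e⁻ (Z=35). Ti⁴⁺ < Sc³⁺ (isoelectronic, higher Z=22 is smaller); Sc³⁺ < Y³⁺ (same group, 1 shell fewer); Y³⁺ < Sr²⁺ (both 36 e⁻, Z=39>38); Sr²⁺ < Rb⁺ (isoelectronic, higher Z=38 is smaller); Rb⁺ < Br⁻ (isoelectronic, higher Z=37 is smaller).
Ordering: Ti⁴⁺ < Sc³⁺ < Y³⁺ < Sr²⁺ < Rb⁺ < Br⁻. The fifth smallest is Rb⁺.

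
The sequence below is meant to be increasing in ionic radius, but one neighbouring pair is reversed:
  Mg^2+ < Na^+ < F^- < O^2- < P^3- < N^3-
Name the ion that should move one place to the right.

P^3-

Check each adjacent pair. P^3- and N^3- are reversed: same group and charge — period 2 sits above period 3, so N^3- is smaller. No other neighbouring pair contradicts the periodic trends, so P^3- is the ion listed too early.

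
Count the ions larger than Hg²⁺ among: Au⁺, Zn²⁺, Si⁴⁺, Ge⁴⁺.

1

Si⁴⁺ (Z=14, 10 e⁻), Ge⁴⁺ (Z=32, 28 e⁻), Zn²⁺ (Z=30, 28 e⁻), Hg²⁺ (Z=80, 78 e⁻), Au⁺ (Z=79, 78 e⁻). Si⁴⁺ < Ge⁴⁺ (same group, 1 shell fewer); Ge⁴⁺ < Zn²⁺ (isoelectronic, higher Z=32 is smaller); Zn²⁺ < Hg²⁺ (same group, period 4 vs 6); Hg²⁺ < Au⁺ (both 78 e⁻, Z=80>79).
Ordering all of them (including Hg²⁺) by radius gives Si⁴⁺ < Ge⁴⁺ < Zn²⁺ < Hg²⁺ < Au⁺. So 1 is larger.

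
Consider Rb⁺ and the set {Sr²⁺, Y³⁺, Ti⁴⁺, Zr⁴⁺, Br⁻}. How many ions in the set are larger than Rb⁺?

Ti⁴⁺: 18 e⁻, Z=22, Zr⁴⁺: 36 e⁻, Z=40, Y³⁺: 36 e⁻, Z=39, Sr²⁺: 36 e⁻, Z=38, Rb⁺: 36 e⁻, Z=37, Br⁻: 36 e⁻, Z=35. Ti⁴⁺ < Zr⁴⁺ (same group, period 4 vs 5); Zr⁴⁺ < Y³⁺ (isoelectronic, higher Z=40 is smaller); Y³⁺ < Sr²⁺ (both 36 e⁻, Z=39>38); Sr²⁺ < Rb⁺ (both 36 e⁻, Z=38>37); Rb⁺ < Br⁻ (both 36 e⁻, Z=37>35).
Relative to Rb⁺, the ions that are larger are Br⁻. That's 1.

1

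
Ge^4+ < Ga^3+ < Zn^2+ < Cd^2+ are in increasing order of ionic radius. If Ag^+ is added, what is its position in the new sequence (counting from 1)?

5

Ge^4+ (Z=32, 28 e⁻), Ga^3+ (Z=31, 28 e⁻), Zn^2+ (Z=30, 28 e⁻), Cd^2+ (Z=48, 46 e⁻), Ag^+ (Z=47, 46 e⁻). Ge^4+ < Ga^3+ (both 28 e⁻, Z=32>31); Ga^3+ < Zn^2+ (both 28 e⁻, Z=31>30); Zn^2+ < Cd^2+ (same group, 1 shell fewer); Cd^2+ < Ag^+ (both 46 e⁻, Z=48>47).
Putting Ag^+ in gives Ge^4+ < Ga^3+ < Zn^2+ < Cd^2+ < Ag^+; it lands at slot 5.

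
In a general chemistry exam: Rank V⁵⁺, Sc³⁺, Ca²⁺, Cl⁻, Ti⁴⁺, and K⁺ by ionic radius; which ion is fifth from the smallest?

K⁺

Each ion has 18 electrons. The ranking follows nuclear charge in reverse — greater Z gives a smaller radius. V⁵⁺ (Z=23), Ti⁴⁺ (Z=22), Sc³⁺ (Z=21), Ca²⁺ (Z=20), K⁺ (Z=19), Cl⁻ (Z=17).
So the order is V⁵⁺ < Ti⁴⁺ < Sc³⁺ < Ca²⁺ < K⁺ < Cl⁻; the 5th-smallest ion is K⁺.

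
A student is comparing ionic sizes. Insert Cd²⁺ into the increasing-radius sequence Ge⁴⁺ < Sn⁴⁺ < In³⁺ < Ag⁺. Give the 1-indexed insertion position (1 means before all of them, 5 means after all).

4

Electron counts and nuclear charges: Ge⁴⁺ (Z=32, 28 e⁻), Sn⁴⁺ (Z=50, 46 e⁻), In³⁺ (Z=49, 46 e⁻), Cd²⁺ (Z=48, 46 e⁻), Ag⁺ (Z=47, 46 e⁻). Ge⁴⁺ < Sn⁴⁺ (same group, 1 shell fewer); Sn⁴⁺ < In³⁺ (isoelectronic, higher Z=50 is smaller); In³⁺ < Cd²⁺ (isoelectronic, higher Z=49 is smaller); Cd²⁺ < Ag⁺ (both 46 e⁻, Z=48>47).
Putting Cd²⁺ in gives Ge⁴⁺ < Sn⁴⁺ < In³⁺ < Cd²⁺ < Ag⁺; it lands at slot 4.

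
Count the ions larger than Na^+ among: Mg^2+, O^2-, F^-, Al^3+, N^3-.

Each ion has 10 electrons. The ranking follows nuclear charge in reverse — greater Z gives a smaller radius. Al^3+ (Z=13), Mg^2+ (Z=12), Na^+ (Z=11), F^- (Z=9), O^2- (Z=8), N^3- (Z=7).
Ordering all of them (including Na^+) by radius gives Al^3+ < Mg^2+ < Na^+ < F^- < O^2- < N^3-. Count: 3.

3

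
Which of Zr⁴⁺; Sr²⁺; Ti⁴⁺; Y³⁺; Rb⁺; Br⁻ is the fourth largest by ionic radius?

Electron counts and nuclear charges: Ti⁴⁺ has 18 e⁻ (Z=22), Zr⁴⁺ has 36 e⁻ (Z=40), Y³⁺ has 36 e⁻ (Z=39), Sr²⁺ has 36 e⁻ (Z=38), Rb⁺ has 36 e⁻ (Z=37), Br⁻ has 36 e⁻ (Z=35). Ti⁴⁺ < Zr⁴⁺ (same group, 1 shell fewer); Zr⁴⁺ < Y³⁺ (isoelectronic, higher Z=40 is smaller); Y³⁺ < Sr²⁺ (isoelectronic, higher Z=39 is smaller); Sr²⁺ < Rb⁺ (isoelectronic, higher Z=38 is smaller); Rb⁺ < Br⁻ (isoelectronic, higher Z=37 is smaller).
That gives Ti⁴⁺ < Zr⁴⁺ < Y³⁺ < Sr²⁺ < Rb⁺ < Br⁻. From the largest end, number 4 is Y³⁺.

Y³⁺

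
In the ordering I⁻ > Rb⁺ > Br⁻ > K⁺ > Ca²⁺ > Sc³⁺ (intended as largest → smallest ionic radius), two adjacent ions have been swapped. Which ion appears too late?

Br⁻

Compare adjacent ions: they are isoelectronic (36 e⁻) and Rb has more protons than Br (37 vs 35), making Rb⁺ smaller — yet in this decreasing list Rb⁺ sits before Br⁻. Nothing else is reversed, so Br⁻ should move one place to the left.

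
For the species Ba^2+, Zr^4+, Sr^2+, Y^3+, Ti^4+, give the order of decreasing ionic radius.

Ba^2+ > Sr^2+ > Y^3+ > Zr^4+ > Ti^4+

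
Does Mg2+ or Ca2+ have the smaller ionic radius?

These ions sit in one column with identical charge. Each step down the periodic table adds a principal shell, increasing the radius.

Mg2+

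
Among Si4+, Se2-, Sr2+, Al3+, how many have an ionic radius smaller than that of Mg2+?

2

Work out protons and electrons: Si4+: 10 e⁻, Z=14, Al3+: 10 e⁻, Z=13, Mg2+: 10 e⁻, Z=12, Sr2+: 36 e⁻, Z=38, Se2-: 36 e⁻, Z=34. Si4+ < Al3+ (both 10 e⁻, Z=14>13); Al3+ < Mg2+ (both 10 e⁻, Z=13>12); Mg2+ < Sr2+ (same group, 2 shells fewer); Sr2+ < Se2- (isoelectronic, higher Z=38 is smaller).
Overall: Si4+ < Al3+ < Mg2+ < Sr2+ < Se2-. Mg2+ has 2 below it and 2 above. Count: 2.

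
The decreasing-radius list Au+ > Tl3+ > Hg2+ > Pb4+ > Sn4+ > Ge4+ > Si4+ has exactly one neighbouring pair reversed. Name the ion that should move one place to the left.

Hg2+

The pair Tl3+, Hg2+ is the wrong way round — Tl3+ and Hg2+ share 78 electrons; the higher nuclear charge on Tl (Z=81) contracts it more, so Tl3+ < Hg2+. All other adjacent pairs agree with periodic trends, so Hg2+ is the misplaced ion.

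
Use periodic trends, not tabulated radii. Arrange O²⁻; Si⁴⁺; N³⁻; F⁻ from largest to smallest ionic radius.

These species are isoelectronic with 10 electrons. The only difference is the number of protons: Si⁴⁺ (Z=14), F⁻ (Z=9), O²⁻ (Z=8), N³⁻ (Z=7). The strongest nuclear pull (Si⁴⁺) gives the smallest ion.

N³⁻ > O²⁻ > F⁻ > Si⁴⁺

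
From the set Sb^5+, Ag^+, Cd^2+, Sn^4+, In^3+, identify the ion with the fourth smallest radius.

These species are isoelectronic with 46 electrons. The only difference is the number of protons: Sb^5+ (Z=51), Sn^4+ (Z=50), In^3+ (Z=49), Cd^2+ (Z=48), Ag^+ (Z=47). The strongest nuclear pull (Sb^5+) gives the smallest ion.
That gives Sb^5+ < Sn^4+ < In^3+ < Cd^2+ < Ag^+. From the smallest end, number 4 is Cd^2+.

Cd^2+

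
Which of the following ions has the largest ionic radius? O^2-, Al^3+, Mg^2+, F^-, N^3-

N^3-

Each ion has 10 electrons. The ranking follows nuclear charge in reverse — greater Z gives a smaller radius. Al^3+ (Z=13), Mg^2+ (Z=12), F^- (Z=9), O^2- (Z=8), N^3- (Z=7).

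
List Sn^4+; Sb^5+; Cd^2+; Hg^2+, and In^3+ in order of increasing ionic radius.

Sb^5+ < Sn^4+ < In^3+ < Cd^2+ < Hg^2+

Sb^5+ (Z=51, 46 e⁻), Sn^4+ (Z=50, 46 e⁻), In^3+ (Z=49, 46 e⁻), Cd^2+ (Z=48, 46 e⁻), Hg^2+ (Z=80, 78 e⁻). Sb^5+ < Sn^4+ (both 46 e⁻, Z=51>50); Sn^4+ < In^3+ (isoelectronic, higher Z=50 is smaller); In^3+ < Cd^2+ (both 46 e⁻, Z=49>48); Cd^2+ < Hg^2+ (same group, 1 shell fewer).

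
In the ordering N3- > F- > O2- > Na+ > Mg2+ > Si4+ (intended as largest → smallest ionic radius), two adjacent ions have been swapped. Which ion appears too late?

The pair F-, O2- is the wrong way round — they are isoelectronic (10 e⁻) and F has more protons than O (9 vs 8), making F- smaller. All other adjacent pairs agree with periodic trends, so O2- is the misplaced ion.

O2-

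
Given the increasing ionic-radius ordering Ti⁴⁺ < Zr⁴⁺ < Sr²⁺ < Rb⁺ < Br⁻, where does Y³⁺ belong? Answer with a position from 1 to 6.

3

Ti⁴⁺ (Z=22, 18 e⁻), Zr⁴⁺ (Z=40, 36 e⁻), Y³⁺ (Z=39, 36 e⁻), Sr²⁺ (Z=38, 36 e⁻), Rb⁺ (Z=37, 36 e⁻), Br⁻ (Z=35, 36 e⁻). Ti⁴⁺ < Zr⁴⁺ (same group, period 4 vs 5); Zr⁴⁺ < Y³⁺ (both 36 e⁻, Z=40>39); Y³⁺ < Sr²⁺ (both 36 e⁻, Z=39>38); Sr²⁺ < Rb⁺ (isoelectronic, higher Z=38 is smaller); Rb⁺ < Br⁻ (isoelectronic, higher Z=37 is smaller).
With Y³⁺ included the full order is Ti⁴⁺ < Zr⁴⁺ < Y³⁺ < Sr²⁺ < Rb⁺ < Br⁻, so it takes position 3.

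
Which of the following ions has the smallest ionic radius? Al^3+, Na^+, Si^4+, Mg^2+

All of these have 10 electrons (isoelectronic). With the same electron cloud, the ion with the most protons pulls it in tightest. Nuclear charges: Si^4+ (Z=14), Al^3+ (Z=13), Mg^2+ (Z=12), Na^+ (Z=11). Highest Z is smallest.

Si^4+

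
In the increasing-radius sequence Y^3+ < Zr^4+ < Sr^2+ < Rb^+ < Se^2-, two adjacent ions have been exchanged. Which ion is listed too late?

The pair Y^3+, Zr^4+ is the wrong way round — both have 36 electrons but Z(Zr)=40 > Z(Y)=39, so Zr^4+ should be the smaller of the two. All other adjacent pairs agree with periodic trends, so Zr^4+ is the misplaced ion.

Zr^4+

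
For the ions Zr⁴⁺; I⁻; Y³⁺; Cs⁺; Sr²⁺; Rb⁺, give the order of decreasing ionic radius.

I⁻ > Cs⁺ > Rb⁺ > Sr²⁺ > Y³⁺ > Zr⁴⁺

Tabulating Z and e⁻: Zr⁴⁺ has 36 e⁻ (Z=40), Y³⁺ has 36 e⁻ (Z=39), Sr²⁺ has 36 e⁻ (Z=38), Rb⁺ has 36 e⁻ (Z=37), Cs⁺ has 54 e⁻ (Z=55), I⁻ has 54 e⁻ (Z=53). Zr⁴⁺ < Y³⁺ (isoelectronic, higher Z=40 is smaller); Y³⁺ < Sr²⁺ (isoelectronic, higher Z=39 is smaller); Sr²⁺ < Rb⁺ (isoelectronic, higher Z=38 is smaller); Rb⁺ < Cs⁺ (same group, 1 shell fewer); Cs⁺ < I⁻ (isoelectronic, higher Z=55 is smaller).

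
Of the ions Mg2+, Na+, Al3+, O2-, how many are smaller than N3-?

4

Each ion has 10 electrons. The ranking follows nuclear charge in reverse — greater Z gives a smaller radius. Al3+ (Z=13), Mg2+ (Z=12), Na+ (Z=11), O2- (Z=8), N3- (Z=7).
Placing each against N3-: smaller — Al3+, Mg2+, Na+, O2-; larger — none. So 4 are smaller.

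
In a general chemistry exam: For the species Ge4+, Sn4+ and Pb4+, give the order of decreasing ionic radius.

Pb4+ > Sn4+ > Ge4+

Same group, same charge. Going down the group adds an extra shell of electrons, so the ion gets larger: Ge4+ is highest in the group and smallest.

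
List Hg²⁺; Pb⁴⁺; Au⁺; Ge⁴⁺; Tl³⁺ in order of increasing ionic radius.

Ge⁴⁺ < Pb⁴⁺ < Tl³⁺ < Hg²⁺ < Au⁺

Ge⁴⁺ (Z=32, 28 e⁻), Pb⁴⁺ (Z=82, 78 e⁻), Tl³⁺ (Z=81, 78 e⁻), Hg²⁺ (Z=80, 78 e⁻), Au⁺ (Z=79, 78 e⁻). Ge⁴⁺ < Pb⁴⁺ (same group, period 4 vs 6); Pb⁴⁺ < Tl³⁺ (both 78 e⁻, Z=82>81); Tl³⁺ < Hg²⁺ (both 78 e⁻, Z=81>80); Hg²⁺ < Au⁺ (isoelectronic, higher Z=80 is smaller).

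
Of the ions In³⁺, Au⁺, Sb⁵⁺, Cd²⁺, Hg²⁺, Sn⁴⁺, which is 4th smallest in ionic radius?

Electron counts and nuclear charges: Sb⁵⁺ has 46 e⁻ (Z=51), Sn⁴⁺ has 46 e⁻ (Z=50), In³⁺ has 46 e⁻ (Z=49), Cd²⁺ has 46 e⁻ (Z=48), Hg²⁺ has 78 e⁻ (Z=80), Au⁺ has 78 e⁻ (Z=79). Sb⁵⁺ < Sn⁴⁺ (both 46 e⁻, Z=51>50); Sn⁴⁺ < In³⁺ (isoelectronic, higher Z=50 is smaller); In³⁺ < Cd²⁺ (isoelectronic, higher Z=49 is smaller); Cd²⁺ < Hg²⁺ (same group, period 5 vs 6); Hg²⁺ < Au⁺ (both 78 e⁻, Z=80>79).
So the order is Sb⁵⁺ < Sn⁴⁺ < In³⁺ < Cd²⁺ < Hg²⁺ < Au⁺; the 4th-smallest ion is Cd²⁺.

Cd²⁺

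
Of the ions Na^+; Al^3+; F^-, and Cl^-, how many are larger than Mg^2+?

Al^3+ has 10 e⁻ (Z=13), Mg^2+ has 10 e⁻ (Z=12), Na^+ has 10 e⁻ (Z=11), F^- has 10 e⁻ (Z=9), Cl^- has 18 e⁻ (Z=17). Al^3+ < Mg^2+ (both 10 e⁻, Z=13>12); Mg^2+ < Na^+ (both 10 e⁻, Z=12>11); Na^+ < F^- (both 10 e⁻, Z=11>9); F^- < Cl^- (same group, period 2 vs 3).
Ordering all of them (including Mg^2+) by radius gives Al^3+ < Mg^2+ < Na^+ < F^- < Cl^-. So 3 are larger.

3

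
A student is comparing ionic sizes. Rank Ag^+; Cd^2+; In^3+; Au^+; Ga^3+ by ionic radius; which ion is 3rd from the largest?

Work out protons and electrons: Ga^3+: 28 e⁻, Z=31, In^3+: 46 e⁻, Z=49, Cd^2+: 46 e⁻, Z=48, Ag^+: 46 e⁻, Z=47, Au^+: 78 e⁻, Z=79. Ga^3+ < In^3+ (same group, period 4 vs 5); In^3+ < Cd^2+ (both 46 e⁻, Z=49>48); Cd^2+ < Ag^+ (isoelectronic, higher Z=48 is smaller); Ag^+ < Au^+ (same group, period 5 vs 6).
So the order is Ga^3+ < In^3+ < Cd^2+ < Ag^+ < Au^+; the 3rd-largest ion is Cd^2+.

Cd^2+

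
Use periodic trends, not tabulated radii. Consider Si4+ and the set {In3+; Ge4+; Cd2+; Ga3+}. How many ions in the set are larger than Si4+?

4

Work out protons and electrons: Si4+: 10 e⁻, Z=14, Ge4+: 28 e⁻, Z=32, Ga3+: 28 e⁻, Z=31, In3+: 46 e⁻, Z=49, Cd2+: 46 e⁻, Z=48. Si4+ < Ge4+ (same group, period 3 vs 4); Ge4+ < Ga3+ (both 28 e⁻, Z=32>31); Ga3+ < In3+ (same group, period 4 vs 5); In3+ < Cd2+ (isoelectronic, higher Z=49 is smaller).
Overall: Si4+ < Ge4+ < Ga3+ < In3+ < Cd2+. Si4+ has 0 below it and 4 above. That's 4.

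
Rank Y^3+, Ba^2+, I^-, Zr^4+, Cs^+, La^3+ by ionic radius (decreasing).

I^- > Cs^+ > Ba^2+ > La^3+ > Y^3+ > Zr^4+

Electron counts and nuclear charges: Zr^4+ has 36 e⁻ (Z=40), Y^3+ has 36 e⁻ (Z=39), La^3+ has 54 e⁻ (Z=57), Ba^2+ has 54 e⁻ (Z=56), Cs^+ has 54 e⁻ (Z=55), I^- has 54 e⁻ (Z=53). Zr^4+ < Y^3+ (both 36 e⁻, Z=40>39); Y^3+ < La^3+ (same group, period 5 vs 6); La^3+ < Ba^2+ (both 54 e⁻, Z=57>56); Ba^2+ < Cs^+ (both 54 e⁻, Z=56>55); Cs^+ < I^- (isoelectronic, higher Z=55 is smaller).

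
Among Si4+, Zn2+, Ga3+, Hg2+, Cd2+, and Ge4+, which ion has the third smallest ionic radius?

Tabulating Z and e⁻: Si4+ has 10 e⁻ (Z=14), Ge4+ has 28 e⁻ (Z=32), Ga3+ has 28 e⁻ (Z=31), Zn2+ has 28 e⁻ (Z=30), Cd2+ has 46 e⁻ (Z=48), Hg2+ has 78 e⁻ (Z=80). Si4+ < Ge4+ (same group, period 3 vs 4); Ge4+ < Ga3+ (both 28 e⁻, Z=32>31); Ga3+ < Zn2+ (both 28 e⁻, Z=31>30); Zn2+ < Cd2+ (same group, period 4 vs 5); Cd2+ < Hg2+ (same group, period 5 vs 6).
So the order is Si4+ < Ge4+ < Ga3+ < Zn2+ < Cd2+ < Hg2+; the 3rd-smallest ion is Ga3+.

Ga3+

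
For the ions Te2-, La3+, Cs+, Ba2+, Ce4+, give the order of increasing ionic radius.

Isoelectronic series (54 e⁻ each). Size is set by nuclear charge: more protons means a smaller ion. Ce4+ (Z=58), La3+ (Z=57), Ba2+ (Z=56), Cs+ (Z=55), Te2- (Z=52).

Ce4+ < La3+ < Ba2+ < Cs+ < Te2-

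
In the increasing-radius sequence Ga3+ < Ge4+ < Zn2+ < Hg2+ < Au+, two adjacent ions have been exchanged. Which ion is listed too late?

Ge4+

Compare adjacent ions: they are isoelectronic (28 e⁻) and Ge has more protons than Ga (32 vs 31), making Ge4+ smaller — yet in this increasing list Ga3+ sits before Ge4+. Nothing else is reversed, so Ge4+ should move one place to the left.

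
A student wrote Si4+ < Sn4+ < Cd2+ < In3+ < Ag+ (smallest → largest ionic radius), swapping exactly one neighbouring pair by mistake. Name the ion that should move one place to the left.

In3+

Scanning neighbour by neighbour, only Cd2+/In3+ violates a trend: both have 46 electrons but Z(In)=49 > Z(Cd)=48, so In3+ should be the smaller of the two. That makes In3+ the one sitting a position late relative to where it belongs.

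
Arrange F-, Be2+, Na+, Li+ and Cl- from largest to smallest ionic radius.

First list Z and electron count for each: Be2+ has 2 e⁻ (Z=4), Li+ has 2 e⁻ (Z=3), Na+ has 10 e⁻ (Z=11), F- has 10 e⁻ (Z=9), Cl- has 18 e⁻ (Z=17). Be2+ < Li+ (both 2 e⁻, Z=4>3); Li+ < Na+ (same group, 1 shell fewer); Na+ < F- (both 10 e⁻, Z=11>9); F- < Cl- (same group, 1 shell fewer).

Cl- > F- > Na+ > Li+ > Be2+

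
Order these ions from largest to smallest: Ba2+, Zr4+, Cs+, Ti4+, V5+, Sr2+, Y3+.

V5+ has 18 e⁻ (Z=23), Ti4+ has 18 e⁻ (Z=22), Zr4+ has 36 e⁻ (Z=40), Y3+ has 36 e⁻ (Z=39), Sr2+ has 36 e⁻ (Z=38), Ba2+ has 54 e⁻ (Z=56), Cs+ has 54 e⁻ (Z=55). V5+ < Ti4+ (isoelectronic, higher Z=23 is smaller); Ti4+ < Zr4+ (same group, period 4 vs 5); Zr4+ < Y3+ (isoelectronic, higher Z=40 is smaller); Y3+ < Sr2+ (both 36 e⁻, Z=39>38); Sr2+ < Ba2+ (same group, 1 shell fewer); Ba2+ < Cs+ (isoelectronic, higher Z=56 is smaller).

Cs+ > Ba2+ > Sr2+ > Y3+ > Zr4+ > Ti4+ > V5+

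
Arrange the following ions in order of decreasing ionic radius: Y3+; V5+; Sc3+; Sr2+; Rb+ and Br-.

Br- > Rb+ > Sr2+ > Y3+ > Sc3+ > V5+

Work out protons and electrons: V5+ (Z=23, 18 e⁻), Sc3+ (Z=21, 18 e⁻), Y3+ (Z=39, 36 e⁻), Sr2+ (Z=38, 36 e⁻), Rb+ (Z=37, 36 e⁻), Br- (Z=35, 36 e⁻). V5+ < Sc3+ (isoelectronic, higher Z=23 is smaller); Sc3+ < Y3+ (same group, 1 shell fewer); Y3+ < Sr2+ (both 36 e⁻, Z=39>38); Sr2+ < Rb+ (both 36 e⁻, Z=38>37); Rb+ < Br- (isoelectronic, higher Z=37 is smaller).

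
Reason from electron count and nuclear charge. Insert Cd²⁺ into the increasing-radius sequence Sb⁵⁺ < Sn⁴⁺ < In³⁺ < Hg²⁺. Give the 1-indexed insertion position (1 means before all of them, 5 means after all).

First list Z and electron count for each: Sb⁵⁺: 46 e⁻, Z=51, Sn⁴⁺: 46 e⁻, Z=50, In³⁺: 46 e⁻, Z=49, Cd²⁺: 46 e⁻, Z=48, Hg²⁺: 78 e⁻, Z=80. Sb⁵⁺ < Sn⁴⁺ (both 46 e⁻, Z=51>50); Sn⁴⁺ < In³⁺ (both 46 e⁻, Z=50>49); In³⁺ < Cd²⁺ (isoelectronic, higher Z=49 is smaller); Cd²⁺ < Hg²⁺ (same group, period 5 vs 6).
Putting Cd²⁺ in gives Sb⁵⁺ < Sn⁴⁺ < In³⁺ < Cd²⁺ < Hg²⁺; it lands at slot 4.

4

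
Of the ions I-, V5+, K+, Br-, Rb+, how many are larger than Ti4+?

Electron counts and nuclear charges: V5+ (Z=23, 18 e⁻), Ti4+ (Z=22, 18 e⁻), K+ (Z=19, 18 e⁻), Rb+ (Z=37, 36 e⁻), Br- (Z=35, 36 e⁻), I- (Z=53, 54 e⁻). V5+ < Ti4+ (isoelectronic, higher Z=23 is smaller); Ti4+ < K+ (both 18 e⁻, Z=22>19); K+ < Rb+ (same group, period 4 vs 5); Rb+ < Br- (isoelectronic, higher Z=37 is smaller); Br- < I- (same group, period 4 vs 5).
Placing each against Ti4+: smaller — V5+; larger — K+, Rb+, Br-, I-. That's 4.

4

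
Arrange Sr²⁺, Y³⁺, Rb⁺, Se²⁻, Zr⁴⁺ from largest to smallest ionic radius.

These species are isoelectronic with 36 electrons. The only difference is the number of protons: Zr⁴⁺ (Z=40), Y³⁺ (Z=39), Sr²⁺ (Z=38), Rb⁺ (Z=37), Se²⁻ (Z=34). The strongest nuclear pull (Zr⁴⁺) gives the smallest ion.

Se²⁻ > Rb⁺ > Sr²⁺ > Y³⁺ > Zr⁴⁺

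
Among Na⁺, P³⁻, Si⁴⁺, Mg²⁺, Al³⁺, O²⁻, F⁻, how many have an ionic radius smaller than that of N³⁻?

6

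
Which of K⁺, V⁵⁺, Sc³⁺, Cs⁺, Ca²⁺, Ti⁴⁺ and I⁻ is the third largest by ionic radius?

Tabulating Z and e⁻: V⁵⁺ has 18 e⁻ (Z=23), Ti⁴⁺ has 18 e⁻ (Z=22), Sc³⁺ has 18 e⁻ (Z=21), Ca²⁺ has 18 e⁻ (Z=20), K⁺ has 18 e⁻ (Z=19), Cs⁺ has 54 e⁻ (Z=55), I⁻ has 54 e⁻ (Z=53). V⁵⁺ < Ti⁴⁺ (both 18 e⁻, Z=23>22); Ti⁴⁺ < Sc³⁺ (both 18 e⁻, Z=22>21); Sc³⁺ < Ca²⁺ (both 18 e⁻, Z=21>20); Ca²⁺ < K⁺ (isoelectronic, higher Z=20 is smaller); K⁺ < Cs⁺ (same group, 2 shells fewer); Cs⁺ < I⁻ (isoelectronic, higher Z=55 is smaller).
That gives V⁵⁺ < Ti⁴⁺ < Sc³⁺ < Ca²⁺ < K⁺ < Cs⁺ < I⁻. From the largest end, number 3 is K⁺.

K⁺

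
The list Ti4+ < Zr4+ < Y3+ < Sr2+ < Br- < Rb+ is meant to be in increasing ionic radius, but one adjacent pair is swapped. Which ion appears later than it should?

Compare adjacent ions: both have 36 electrons but Z(Rb)=37 > Z(Br)=35, so Rb+ should be the smaller of the two — yet in this increasing list Br- sits before Rb+. Nothing else is reversed, so Rb+ should move one place to the left.

Rb+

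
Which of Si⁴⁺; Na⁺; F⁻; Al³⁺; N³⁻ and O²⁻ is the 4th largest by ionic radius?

Na⁺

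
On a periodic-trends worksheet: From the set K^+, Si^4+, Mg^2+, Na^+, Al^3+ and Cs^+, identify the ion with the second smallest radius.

Al^3+

Work out protons and electrons: Si^4+: 10 e⁻, Z=14, Al^3+: 10 e⁻, Z=13, Mg^2+: 10 e⁻, Z=12, Na^+: 10 e⁻, Z=11, K^+: 18 e⁻, Z=19, Cs^+: 54 e⁻, Z=55. Si^4+ < Al^3+ (isoelectronic, higher Z=14 is smaller); Al^3+ < Mg^2+ (both 10 e⁻, Z=13>12); Mg^2+ < Na^+ (isoelectronic, higher Z=12 is smaller); Na^+ < K^+ (same group, period 3 vs 4); K^+ < Cs^+ (same group, 2 shells fewer).
Full ascending order: Si^4+ < Al^3+ < Mg^2+ < Na^+ < K^+ < Cs^+. Counting from the smallest, position 2 is Al^3+.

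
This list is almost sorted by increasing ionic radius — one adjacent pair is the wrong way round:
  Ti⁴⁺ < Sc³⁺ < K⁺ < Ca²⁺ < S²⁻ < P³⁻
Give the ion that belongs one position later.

Scanning neighbour by neighbour, only K⁺/Ca²⁺ violates a trend: Ca²⁺ and K⁺ share 18 electrons; the higher nuclear charge on Ca (Z=20) contracts it more, so Ca²⁺ < K⁺. That makes K⁺ the one sitting a position early relative to where it belongs.

K⁺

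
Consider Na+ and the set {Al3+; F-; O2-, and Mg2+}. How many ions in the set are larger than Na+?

Isoelectronic series (10 e⁻ each). Size is set by nuclear charge: more protons means a smaller ion. Al3+ (Z=13), Mg2+ (Z=12), Na+ (Z=11), F- (Z=9), O2- (Z=8).
Ordering all of them (including Na+) by radius gives Al3+ < Mg2+ < Na+ < F- < O2-. So 2 are larger.

2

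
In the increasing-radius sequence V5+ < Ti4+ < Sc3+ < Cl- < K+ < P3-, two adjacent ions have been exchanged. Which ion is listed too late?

K+

Check each adjacent pair. Cl- and K+ are reversed: they are isoelectronic (18 e⁻) and K has more protons than Cl (19 vs 17), making K+ smaller. No other neighbouring pair contradicts the periodic trends, so K+ is the ion listed too late.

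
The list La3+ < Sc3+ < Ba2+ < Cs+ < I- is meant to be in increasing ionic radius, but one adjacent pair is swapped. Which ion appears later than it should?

Sc3+

Compare adjacent ions: Sc3+ and La3+ are in one column with the same charge; the lighter period-4 ion has 2 fewer shells and is smaller — yet in this increasing list La3+ sits before Sc3+. Nothing else is reversed, so Sc3+ should move one place to the left.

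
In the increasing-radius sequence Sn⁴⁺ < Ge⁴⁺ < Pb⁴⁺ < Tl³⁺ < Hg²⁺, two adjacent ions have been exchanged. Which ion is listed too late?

Scanning neighbour by neighbour, only Sn⁴⁺/Ge⁴⁺ violates a trend: Ge⁴⁺ and Sn⁴⁺ are in one column with the same charge; the lighter period-4 ion has one fewer shell and is smaller. That makes Ge⁴⁺ the one sitting a position late relative to where it belongs.

Ge⁴⁺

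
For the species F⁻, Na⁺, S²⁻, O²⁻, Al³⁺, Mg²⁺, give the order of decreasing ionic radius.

First list Z and electron count for each: Al³⁺: 10 e⁻, Z=13, Mg²⁺: 10 e⁻, Z=12, Na⁺: 10 e⁻, Z=11, F⁻: 10 e⁻, Z=9, O²⁻: 10 e⁻, Z=8, S²⁻: 18 e⁻, Z=16. Al³⁺ < Mg²⁺ (both 10 e⁻, Z=13>12); Mg²⁺ < Na⁺ (isoelectronic, higher Z=12 is smaller); Na⁺ < F⁻ (isoelectronic, higher Z=11 is smaller); F⁻ < O²⁻ (both 10 e⁻, Z=9>8); O²⁻ < S²⁻ (same group, 1 shell fewer).

S²⁻ > O²⁻ > F⁻ > Na⁺ > Mg²⁺ > Al³⁺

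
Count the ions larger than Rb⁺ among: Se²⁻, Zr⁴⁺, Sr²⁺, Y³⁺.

1

These species are isoelectronic with 36 electrons. The only difference is the number of protons: Zr⁴⁺ (Z=40), Y³⁺ (Z=39), Sr²⁺ (Z=38), Rb⁺ (Z=37), Se²⁻ (Z=34). The strongest nuclear pull (Zr⁴⁺) gives the smallest ion.
Overall: Zr⁴⁺ < Y³⁺ < Sr²⁺ < Rb⁺ < Se²⁻. Rb⁺ has 3 below it and 1 above. So 1 is larger.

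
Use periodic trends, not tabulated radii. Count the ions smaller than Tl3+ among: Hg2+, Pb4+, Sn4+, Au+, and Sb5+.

3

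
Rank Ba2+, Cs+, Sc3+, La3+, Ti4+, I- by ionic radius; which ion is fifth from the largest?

Sc3+

Work out protons and electrons: Ti4+ (Z=22, 18 e⁻), Sc3+ (Z=21, 18 e⁻), La3+ (Z=57, 54 e⁻), Ba2+ (Z=56, 54 e⁻), Cs+ (Z=55, 54 e⁻), I- (Z=53, 54 e⁻). Ti4+ < Sc3+ (both 18 e⁻, Z=22>21); Sc3+ < La3+ (same group, 2 shells fewer); La3+ < Ba2+ (both 54 e⁻, Z=57>56); Ba2+ < Cs+ (both 54 e⁻, Z=56>55); Cs+ < I- (both 54 e⁻, Z=55>53).
Full ascending order: Ti4+ < Sc3+ < La3+ < Ba2+ < Cs+ < I-. Counting from the largest, position 5 is Sc3+.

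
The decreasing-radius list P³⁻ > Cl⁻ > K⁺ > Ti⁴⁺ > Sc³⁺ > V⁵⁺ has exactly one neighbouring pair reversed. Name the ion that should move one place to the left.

The pair Ti⁴⁺, Sc³⁺ is the wrong way round — Ti⁴⁺ and Sc³⁺ share 18 electrons; the higher nuclear charge on Ti (Z=22) contracts it more, so Ti⁴⁺ < Sc³⁺. All other adjacent pairs agree with periodic trends, so Sc³⁺ is the misplaced ion.

Sc³⁺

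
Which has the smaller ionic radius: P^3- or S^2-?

S^2-

Each ion has 18 electrons. The ranking follows nuclear charge in reverse — greater Z gives a smaller radius. S^2- (Z=16), P^3- (Z=15).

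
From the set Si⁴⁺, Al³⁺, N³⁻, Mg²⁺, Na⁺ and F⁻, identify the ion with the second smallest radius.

All of these have 10 electrons (isoelectronic). With the same electron cloud, the ion with the most protons pulls it in tightest. Nuclear charges: Si⁴⁺ (Z=14), Al³⁺ (Z=13), Mg²⁺ (Z=12), Na⁺ (Z=11), F⁻ (Z=9), N³⁻ (Z=7). Highest Z is smallest.
Ordering: Si⁴⁺ < Al³⁺ < Mg²⁺ < Na⁺ < F⁻ < N³⁻. The second smallest is Al³⁺.

Al³⁺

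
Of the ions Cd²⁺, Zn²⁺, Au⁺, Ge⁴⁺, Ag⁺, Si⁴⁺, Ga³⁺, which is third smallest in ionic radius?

Ga³⁺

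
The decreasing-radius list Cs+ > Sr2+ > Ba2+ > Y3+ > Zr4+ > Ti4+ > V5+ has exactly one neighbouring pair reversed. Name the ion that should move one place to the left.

Ba2+

Compare adjacent ions: Sr2+ and Ba2+ are in one column with the same charge; the lighter period-5 ion has one fewer shell and is smaller — yet in this decreasing list Sr2+ sits before Ba2+. Nothing else is reversed, so Ba2+ should move one place to the left.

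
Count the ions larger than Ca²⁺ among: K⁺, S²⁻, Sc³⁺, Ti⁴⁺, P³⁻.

3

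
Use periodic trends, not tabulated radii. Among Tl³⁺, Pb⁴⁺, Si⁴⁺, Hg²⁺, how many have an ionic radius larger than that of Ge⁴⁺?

Electron counts and nuclear charges: Si⁴⁺: 10 e⁻, Z=14, Ge⁴⁺: 28 e⁻, Z=32, Pb⁴⁺: 78 e⁻, Z=82, Tl³⁺: 78 e⁻, Z=81, Hg²⁺: 78 e⁻, Z=80. Si⁴⁺ < Ge⁴⁺ (same group, 1 shell fewer); Ge⁴⁺ < Pb⁴⁺ (same group, period 4 vs 6); Pb⁴⁺ < Tl³⁺ (isoelectronic, higher Z=82 is smaller); Tl³⁺ < Hg²⁺ (both 78 e⁻, Z=81>80).
Placing each against Ge⁴⁺: smaller — Si⁴⁺; larger — Pb⁴⁺, Tl³⁺, Hg²⁺. So 3 are larger.

3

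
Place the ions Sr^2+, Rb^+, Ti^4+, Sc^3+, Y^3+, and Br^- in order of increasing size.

Ti^4+ < Sc^3+ < Y^3+ < Sr^2+ < Rb^+ < Br^-

First list Z and electron count for each: Ti^4+: 18 e⁻, Z=22, Sc^3+: 18 e⁻, Z=21, Y^3+: 36 e⁻, Z=39, Sr^2+: 36 e⁻, Z=38, Rb^+: 36 e⁻, Z=37, Br^-: 36 e⁻, Z=35. Ti^4+ < Sc^3+ (both 18 e⁻, Z=22>21); Sc^3+ < Y^3+ (same group, period 4 vs 5); Y^3+ < Sr^2+ (isoelectronic, higher Z=39 is smaller); Sr^2+ < Rb^+ (isoelectronic, higher Z=38 is smaller); Rb^+ < Br^- (isoelectronic, higher Z=37 is smaller).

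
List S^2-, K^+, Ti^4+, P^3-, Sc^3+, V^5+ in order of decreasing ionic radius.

P^3- > S^2- > K^+ > Sc^3+ > Ti^4+ > V^5+

These species are isoelectronic with 18 electrons. The only difference is the number of protons: V^5+ (Z=23), Ti^4+ (Z=22), Sc^3+ (Z=21), K^+ (Z=19), S^2- (Z=16), P^3- (Z=15). The strongest nuclear pull (V^5+) gives the smallest ion.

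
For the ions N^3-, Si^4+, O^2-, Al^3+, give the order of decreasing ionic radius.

N^3- > O^2- > Al^3+ > Si^4+

Each ion has 10 electrons. The ranking follows nuclear charge in reverse — greater Z gives a smaller radius. Si^4+ (Z=14), Al^3+ (Z=13), O^2- (Z=8), N^3- (Z=7).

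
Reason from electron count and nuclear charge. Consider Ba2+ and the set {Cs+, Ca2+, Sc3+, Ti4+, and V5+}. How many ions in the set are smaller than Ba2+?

4

V5+ has 18 e⁻ (Z=23), Ti4+ has 18 e⁻ (Z=22), Sc3+ has 18 e⁻ (Z=21), Ca2+ has 18 e⁻ (Z=20), Ba2+ has 54 e⁻ (Z=56), Cs+ has 54 e⁻ (Z=55). V5+ < Ti4+ (both 18 e⁻, Z=23>22); Ti4+ < Sc3+ (isoelectronic, higher Z=22 is smaller); Sc3+ < Ca2+ (isoelectronic, higher Z=21 is smaller); Ca2+ < Ba2+ (same group, 2 shells fewer); Ba2+ < Cs+ (isoelectronic, higher Z=56 is smaller).
Relative to Ba2+, the ions that are smaller are V5+, Ti4+, Sc3+, Ca2+. That's 4.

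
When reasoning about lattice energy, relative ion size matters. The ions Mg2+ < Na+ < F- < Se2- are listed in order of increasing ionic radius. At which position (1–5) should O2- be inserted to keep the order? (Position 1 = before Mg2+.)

Tabulating Z and e⁻: Mg2+ has 10 e⁻ (Z=12), Na+ has 10 e⁻ (Z=11), F- has 10 e⁻ (Z=9), O2- has 10 e⁻ (Z=8), Se2- has 36 e⁻ (Z=34). Mg2+ < Na+ (both 10 e⁻, Z=12>11); Na+ < F- (both 10 e⁻, Z=11>9); F- < O2- (isoelectronic, higher Z=9 is smaller); O2- < Se2- (same group, period 2 vs 4).
With O2- included the full order is Mg2+ < Na+ < F- < O2- < Se2-, so it takes position 4.

4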